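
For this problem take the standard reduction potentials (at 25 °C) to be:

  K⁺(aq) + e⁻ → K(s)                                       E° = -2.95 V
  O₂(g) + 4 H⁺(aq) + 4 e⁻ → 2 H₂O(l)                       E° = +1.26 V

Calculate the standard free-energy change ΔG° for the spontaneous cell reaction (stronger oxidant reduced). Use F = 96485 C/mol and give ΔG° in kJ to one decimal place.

O₂/H₂O (E° = +1.26 V) is the cathode; K⁺/K (E° = -2.95 V) is the anode, so E°cell = +4.21 V.
Balancing electrons gives n = 4 (lcm of 4 and 1).
ΔG° = −nFE° = −(4)(96485)(+4.21) = -1,624,807 J = -1624.8 kJ.

-1624.8 kJ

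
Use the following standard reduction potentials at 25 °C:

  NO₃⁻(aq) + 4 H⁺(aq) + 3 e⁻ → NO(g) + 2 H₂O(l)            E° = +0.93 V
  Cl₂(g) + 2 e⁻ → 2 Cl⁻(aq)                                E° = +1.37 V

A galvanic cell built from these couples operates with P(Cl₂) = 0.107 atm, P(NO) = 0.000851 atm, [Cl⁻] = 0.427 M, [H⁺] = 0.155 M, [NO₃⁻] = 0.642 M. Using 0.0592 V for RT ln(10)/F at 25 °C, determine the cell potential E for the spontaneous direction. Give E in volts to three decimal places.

Cl₂/Cl⁻ is the cathode (higher E°), NO₃⁻/NO the anode: E°cell = +1.37 − (+0.93) = +0.44 V, n = 6.
Overall: 3 Cl₂(g) + 2 NO(g) + 4 H₂O(l) → 6 Cl⁻(aq) + 2 NO₃⁻(aq) + 8 H⁺(aq)
Q = [Cl⁻]^6·[NO₃⁻]^2·[H⁺]^8 / (P(Cl₂)^3·P(NO)^2); log Q = -0.028.
E = E° − (0.0592/n) log Q = +0.44 − (0.0592/6)(-0.028) = +0.440 V.

+0.440 V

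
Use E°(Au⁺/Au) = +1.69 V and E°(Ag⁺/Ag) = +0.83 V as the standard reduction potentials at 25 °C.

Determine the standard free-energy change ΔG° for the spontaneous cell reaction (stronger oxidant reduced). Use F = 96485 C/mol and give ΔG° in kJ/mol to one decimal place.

Au⁺/Au (E° = +1.69 V) is the cathode; Ag⁺/Ag (E° = +0.83 V) is the anode, so E°cell = +0.86 V.
Balancing electrons gives n = 1 (lcm of 1 and 1).
ΔG° = −nFE° = −(1)(96485)(+0.86) = -82,977 J = -83.0 kJ/mol.

-83.0 kJ/mol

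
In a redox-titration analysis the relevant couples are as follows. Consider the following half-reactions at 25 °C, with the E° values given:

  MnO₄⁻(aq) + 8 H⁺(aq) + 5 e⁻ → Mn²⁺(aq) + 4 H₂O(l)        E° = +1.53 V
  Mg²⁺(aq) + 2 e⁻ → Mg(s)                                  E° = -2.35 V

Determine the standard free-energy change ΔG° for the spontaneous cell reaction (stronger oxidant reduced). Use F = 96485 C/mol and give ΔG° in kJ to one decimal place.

-3743.6 kJ

MnO₄⁻/Mn²⁺ (E° = +1.53 V) is the cathode; Mg²⁺/Mg (E° = -2.35 V) is the anode, so E°cell = +3.88 V.
Balancing electrons gives n = 10 (lcm of 5 and 2).
ΔG° = −nFE° = −(10)(96485)(+3.88) = -3,743,618 J = -3743.6 kJ.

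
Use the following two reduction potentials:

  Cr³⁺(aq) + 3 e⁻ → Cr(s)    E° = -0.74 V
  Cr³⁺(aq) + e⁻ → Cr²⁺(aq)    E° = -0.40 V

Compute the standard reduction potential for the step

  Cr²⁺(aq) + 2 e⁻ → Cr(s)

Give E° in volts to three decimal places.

-0.910 V

Sequential free energies add, so n₃E°₃ = n₁E°₁ + n₂E°₂.
With n₃ = 3, and the known step contributing 1×(-0.40) V, the unknown satisfies 2·E° = 3×(-0.74) − 1×(-0.40) = -1.820.
E° = -1.820 / 2 = -0.910 V.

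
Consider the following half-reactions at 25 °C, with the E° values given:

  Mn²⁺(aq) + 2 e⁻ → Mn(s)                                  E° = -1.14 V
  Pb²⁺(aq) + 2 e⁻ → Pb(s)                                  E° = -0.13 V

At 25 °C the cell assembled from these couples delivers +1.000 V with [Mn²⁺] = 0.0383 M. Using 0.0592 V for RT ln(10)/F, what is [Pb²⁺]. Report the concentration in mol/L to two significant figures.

0.018 M

Pb²⁺/Pb is the cathode, Mn²⁺/Mn the anode: E°cell = +1.01 V, n = 2.
Overall reaction: Pb²⁺(aq) + Mn(s) → Pb(s) + Mn²⁺(aq); Q = [Mn²⁺]^1/[Pb²⁺]^1.
From E = E° − (0.0592/n) log Q: log Q = (E° − E)·n/0.0592 = (+1.01 − (+1.000))·2/0.0592 = 0.3378.
So 1·log[Pb²⁺] = 1·log(0.0383) − log Q = -1.4168 − (0.3378) = -1.7546; [Pb²⁺] = 10^(-1.7546) ≈ 0.018 M.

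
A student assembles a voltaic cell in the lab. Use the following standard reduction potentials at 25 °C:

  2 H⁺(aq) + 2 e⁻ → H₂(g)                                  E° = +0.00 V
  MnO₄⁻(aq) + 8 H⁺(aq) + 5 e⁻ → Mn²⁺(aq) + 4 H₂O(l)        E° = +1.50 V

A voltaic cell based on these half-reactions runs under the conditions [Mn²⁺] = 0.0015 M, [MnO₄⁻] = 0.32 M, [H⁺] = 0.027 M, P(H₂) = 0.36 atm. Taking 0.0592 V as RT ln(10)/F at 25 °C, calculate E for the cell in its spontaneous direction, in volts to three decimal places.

+1.459 V

MnO₄⁻/Mn²⁺ is the cathode (higher E°), H⁺/H₂ the anode: E°cell = +1.50 − (+0.00) = +1.50 V, n = 10.
Overall: 2 MnO₄⁻(aq) + 6 H⁺(aq) + 5 H₂(g) → 2 Mn²⁺(aq) + 8 H₂O(l)
Q = [Mn²⁺]^2 / ([MnO₄⁻]^2·[H⁺]^6·P(H₂)^5); log Q = 6.972.
E = E° − (0.0592/n) log Q = +1.50 − (0.0592/10)(6.972) = +1.459 V.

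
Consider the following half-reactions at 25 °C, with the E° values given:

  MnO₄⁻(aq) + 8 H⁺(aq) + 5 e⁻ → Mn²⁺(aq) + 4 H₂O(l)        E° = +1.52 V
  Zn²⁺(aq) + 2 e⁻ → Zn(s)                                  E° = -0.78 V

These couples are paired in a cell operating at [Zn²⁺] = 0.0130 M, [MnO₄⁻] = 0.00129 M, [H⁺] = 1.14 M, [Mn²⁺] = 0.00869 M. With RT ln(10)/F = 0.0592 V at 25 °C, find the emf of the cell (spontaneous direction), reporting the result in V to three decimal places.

+2.351 V

MnO₄⁻/Mn²⁺ is the cathode (higher E°), Zn²⁺/Zn the anode: E°cell = +1.52 − (-0.78) = +2.30 V, n = 10.
Overall: 2 MnO₄⁻(aq) + 16 H⁺(aq) + 5 Zn(s) → 2 Mn²⁺(aq) + 8 H₂O(l) + 5 Zn²⁺(aq)
Q = [Mn²⁺]^2·[Zn²⁺]^5 / ([MnO₄⁻]^2·[H⁺]^16); log Q = -8.684.
E = E° − (0.0592/n) log Q = +2.30 − (0.0592/10)(-8.684) = +2.351 V.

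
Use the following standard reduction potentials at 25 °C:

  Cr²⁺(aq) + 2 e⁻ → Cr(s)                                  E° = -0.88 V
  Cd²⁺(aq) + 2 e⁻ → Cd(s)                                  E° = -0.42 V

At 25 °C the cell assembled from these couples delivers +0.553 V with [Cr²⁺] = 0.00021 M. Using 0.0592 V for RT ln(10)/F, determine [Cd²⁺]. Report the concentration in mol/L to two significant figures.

Cd²⁺/Cd is the cathode, Cr²⁺/Cr the anode: E°cell = +0.46 V, n = 2.
Overall reaction: Cd²⁺(aq) + Cr(s) → Cd(s) + Cr²⁺(aq); Q = [Cr²⁺]^1/[Cd²⁺]^1.
From E = E° − (0.0592/n) log Q: log Q = (E° − E)·n/0.0592 = (+0.46 − (+0.553))·2/0.0592 = -3.1419.
So 1·log[Cd²⁺] = 1·log(0.00021) − log Q = -3.6778 − (-3.1419) = -0.5359; [Cd²⁺] = 10^(-0.5359) ≈ 0.29 M.

0.29 M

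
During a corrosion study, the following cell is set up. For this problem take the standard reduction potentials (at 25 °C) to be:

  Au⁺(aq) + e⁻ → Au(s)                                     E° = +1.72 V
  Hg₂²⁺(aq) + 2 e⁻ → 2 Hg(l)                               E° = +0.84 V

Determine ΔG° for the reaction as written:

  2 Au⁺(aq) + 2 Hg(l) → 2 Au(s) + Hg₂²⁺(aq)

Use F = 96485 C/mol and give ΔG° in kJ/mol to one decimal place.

-169.8 kJ/mol

As written, Au⁺/Au is reduced (cathode) and Hg₂²⁺/Hg is oxidised (anode), so E°cell = (+1.72) − (+0.84) = +0.88 V.
Balancing electrons gives n = 2.
ΔG° = −nFE° = −(2)(96485)(+0.88) = -169,814 J = -169.8 kJ/mol.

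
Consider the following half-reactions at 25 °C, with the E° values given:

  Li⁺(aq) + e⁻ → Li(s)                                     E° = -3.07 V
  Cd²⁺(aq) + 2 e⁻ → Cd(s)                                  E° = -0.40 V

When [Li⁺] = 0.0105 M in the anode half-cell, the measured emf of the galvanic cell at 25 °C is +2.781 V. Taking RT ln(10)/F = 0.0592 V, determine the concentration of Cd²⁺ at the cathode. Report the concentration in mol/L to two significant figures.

0.62 M

Cd²⁺/Cd is the cathode, Li⁺/Li the anode: E°cell = +2.67 V, n = 2.
Overall reaction: Cd²⁺(aq) + 2 Li(s) → Cd(s) + 2 Li⁺(aq); Q = [Li⁺]^2/[Cd²⁺]^1.
From E = E° − (0.0592/n) log Q: log Q = (E° − E)·n/0.0592 = (+2.67 − (+2.781))·2/0.0592 = -3.7500.
So 1·log[Cd²⁺] = 2·log(0.0105) − log Q = -3.9576 − (-3.7500) = -0.2076; [Cd²⁺] = 10^(-0.2076) ≈ 0.62 M.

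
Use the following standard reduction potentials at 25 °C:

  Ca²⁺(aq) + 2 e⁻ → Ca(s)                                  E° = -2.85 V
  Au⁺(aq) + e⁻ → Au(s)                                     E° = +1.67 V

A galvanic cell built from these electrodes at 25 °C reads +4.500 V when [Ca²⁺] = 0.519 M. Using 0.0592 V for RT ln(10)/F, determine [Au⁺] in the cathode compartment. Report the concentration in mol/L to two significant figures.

Au⁺/Au is the cathode, Ca²⁺/Ca the anode: E°cell = +4.52 V, n = 2.
Overall reaction: 2 Au⁺(aq) + Ca(s) → 2 Au(s) + Ca²⁺(aq); Q = [Ca²⁺]^1/[Au⁺]^2.
From E = E° − (0.0592/n) log Q: log Q = (E° − E)·n/0.0592 = (+4.52 − (+4.500))·2/0.0592 = 0.6757.
So 2·log[Au⁺] = 1·log(0.519) − log Q = -0.2848 − (0.6757) = -0.9605; log[Au⁺] = -0.9605 / 2 = -0.4803; [Au⁺] = 10^(-0.4803) ≈ 0.33 M.

0.33 M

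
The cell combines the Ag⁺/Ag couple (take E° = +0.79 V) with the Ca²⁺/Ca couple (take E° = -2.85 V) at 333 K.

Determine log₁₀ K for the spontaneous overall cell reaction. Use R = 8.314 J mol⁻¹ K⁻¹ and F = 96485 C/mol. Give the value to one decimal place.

Cathode: Ag⁺/Ag; anode: Ca²⁺/Ca. E°cell = (+0.79) − (-2.85) = +3.64 V, with n = 2.
ΔG° = −nFE° = −RT ln K, so ln K = nFE°/(RT) = (2)(96485)(+3.64) / ((8.314)(333)) = 253.710.
log₁₀ K = 253.710 / ln 10 = 110.2.

110.2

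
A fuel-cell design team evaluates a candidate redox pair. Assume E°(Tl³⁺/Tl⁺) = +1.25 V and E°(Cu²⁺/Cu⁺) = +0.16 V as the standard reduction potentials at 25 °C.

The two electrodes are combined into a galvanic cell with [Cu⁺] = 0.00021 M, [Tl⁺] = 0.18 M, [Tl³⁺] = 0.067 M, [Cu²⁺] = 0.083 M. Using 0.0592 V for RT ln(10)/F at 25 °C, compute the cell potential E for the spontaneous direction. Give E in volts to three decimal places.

Tl³⁺/Tl⁺ is the cathode (higher E°), Cu²⁺/Cu⁺ the anode: E°cell = +1.25 − (+0.16) = +1.09 V, n = 2.
Overall: Tl³⁺(aq) + 2 Cu⁺(aq) → Tl⁺(aq) + 2 Cu²⁺(aq)
Q = [Tl⁺]·[Cu²⁺]^2 / ([Tl³⁺]·[Cu⁺]^2); log Q = 5.623.
E = E° − (0.0592/n) log Q = +1.09 − (0.0592/2)(5.623) = +0.924 V.

+0.924 V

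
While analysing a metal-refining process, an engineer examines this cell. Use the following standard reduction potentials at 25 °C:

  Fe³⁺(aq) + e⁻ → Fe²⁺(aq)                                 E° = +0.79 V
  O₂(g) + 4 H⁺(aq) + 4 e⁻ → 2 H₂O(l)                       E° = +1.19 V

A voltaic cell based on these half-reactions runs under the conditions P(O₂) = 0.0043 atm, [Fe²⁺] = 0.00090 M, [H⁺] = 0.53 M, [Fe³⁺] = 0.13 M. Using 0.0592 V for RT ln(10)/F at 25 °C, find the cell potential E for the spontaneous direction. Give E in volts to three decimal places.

+0.221 V

O₂/H₂O is the cathode (higher E°), Fe³⁺/Fe²⁺ the anode: E°cell = +1.19 − (+0.79) = +0.40 V, n = 4.
Overall: O₂(g) + 4 H⁺(aq) + 4 Fe²⁺(aq) → 2 H₂O(l) + 4 Fe³⁺(aq)
Q = [Fe³⁺]^4 / (P(O₂)·[H⁺]^4·[Fe²⁺]^4); log Q = 12.108.
E = E° − (0.0592/n) log Q = +0.40 − (0.0592/4)(12.108) = +0.221 V.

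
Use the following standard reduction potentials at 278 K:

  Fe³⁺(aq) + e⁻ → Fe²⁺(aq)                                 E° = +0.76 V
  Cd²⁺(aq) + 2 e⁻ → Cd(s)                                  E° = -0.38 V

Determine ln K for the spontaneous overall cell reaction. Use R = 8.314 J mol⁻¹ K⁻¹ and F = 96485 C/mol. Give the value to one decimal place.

95.2

Cathode: Fe³⁺/Fe²⁺; anode: Cd²⁺/Cd. E°cell = (+0.76) − (-0.38) = +1.14 V, with n = 2.
ΔG° = −nFE° = −RT ln K, so ln K = nFE°/(RT) = (2)(96485)(+1.14) / ((8.314)(278)) = 95.179.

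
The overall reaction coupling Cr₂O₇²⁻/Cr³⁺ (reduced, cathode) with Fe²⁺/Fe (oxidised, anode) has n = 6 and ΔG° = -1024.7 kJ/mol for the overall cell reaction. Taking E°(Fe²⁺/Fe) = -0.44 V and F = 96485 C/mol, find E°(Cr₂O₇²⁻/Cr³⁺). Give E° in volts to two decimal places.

E°cell = −ΔG°/(nF) = −(-1024.7×10³)/((6)(96485)) = +1.770 V.
Since Cr₂O₇²⁻/Cr³⁺ is the cathode and Fe²⁺/Fe the anode, E°cell = E°(Cr₂O₇²⁻/Cr³⁺) − E°(Fe²⁺/Fe).
So E°(Cr₂O₇²⁻/Cr³⁺) = E°cell + E°(Fe²⁺/Fe) = +1.770 + (-0.44) = +1.33 V.

+1.33 V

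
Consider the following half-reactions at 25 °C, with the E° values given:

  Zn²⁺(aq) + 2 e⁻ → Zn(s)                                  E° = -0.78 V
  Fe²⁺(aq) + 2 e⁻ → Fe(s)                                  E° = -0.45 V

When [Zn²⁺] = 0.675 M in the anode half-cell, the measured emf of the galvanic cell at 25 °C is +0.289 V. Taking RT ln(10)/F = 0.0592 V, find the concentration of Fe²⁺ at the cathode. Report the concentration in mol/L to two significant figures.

0.028 M

Fe²⁺/Fe is the cathode, Zn²⁺/Zn the anode: E°cell = +0.33 V, n = 2.
Overall reaction: Fe²⁺(aq) + Zn(s) → Fe(s) + Zn²⁺(aq); Q = [Zn²⁺]^1/[Fe²⁺]^1.
From E = E° − (0.0592/n) log Q: log Q = (E° − E)·n/0.0592 = (+0.33 − (+0.289))·2/0.0592 = 1.3851.
So 1·log[Fe²⁺] = 1·log(0.675) − log Q = -0.1707 − (1.3851) = -1.5558; [Fe²⁺] = 10^(-1.5558) ≈ 0.028 M.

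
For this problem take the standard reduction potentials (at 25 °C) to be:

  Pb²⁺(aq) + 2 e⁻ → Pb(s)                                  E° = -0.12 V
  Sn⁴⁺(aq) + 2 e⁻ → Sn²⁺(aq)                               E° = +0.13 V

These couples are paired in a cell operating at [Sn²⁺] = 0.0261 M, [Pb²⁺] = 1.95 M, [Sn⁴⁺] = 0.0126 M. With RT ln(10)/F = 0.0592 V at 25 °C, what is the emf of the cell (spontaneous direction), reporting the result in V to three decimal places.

+0.232 V

Sn⁴⁺/Sn²⁺ is the cathode (higher E°), Pb²⁺/Pb the anode: E°cell = +0.13 − (-0.12) = +0.25 V, n = 2.
Overall: Sn⁴⁺(aq) + Pb(s) → Sn²⁺(aq) + Pb²⁺(aq)
Q = [Sn²⁺]·[Pb²⁺] / ([Sn⁴⁺]); log Q = 0.606.
E = E° − (0.0592/n) log Q = +0.25 − (0.0592/2)(0.606) = +0.232 V.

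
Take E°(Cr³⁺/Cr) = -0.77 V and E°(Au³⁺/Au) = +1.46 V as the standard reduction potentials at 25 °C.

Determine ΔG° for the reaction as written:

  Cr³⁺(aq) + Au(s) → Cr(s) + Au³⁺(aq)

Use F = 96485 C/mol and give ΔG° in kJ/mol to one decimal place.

+645.5 kJ/mol

As written, Cr³⁺/Cr is reduced (cathode) and Au³⁺/Au is oxidised (anode), so E°cell = (-0.77) − (+1.46) = -2.23 V.
Balancing electrons gives n = 3.
ΔG° = −nFE° = −(3)(96485)(-2.23) = 645,485 J = +645.5 kJ/mol.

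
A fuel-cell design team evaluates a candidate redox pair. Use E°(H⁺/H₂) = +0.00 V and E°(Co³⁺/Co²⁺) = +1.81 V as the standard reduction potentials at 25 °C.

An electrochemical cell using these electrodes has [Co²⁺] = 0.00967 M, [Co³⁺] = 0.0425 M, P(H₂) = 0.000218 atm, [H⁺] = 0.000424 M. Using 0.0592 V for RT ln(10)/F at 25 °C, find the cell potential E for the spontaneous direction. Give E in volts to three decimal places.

+1.939 V

Co³⁺/Co²⁺ is the cathode (higher E°), H⁺/H₂ the anode: E°cell = +1.81 − (+0.00) = +1.81 V, n = 2.
Overall: 2 Co³⁺(aq) + H₂(g) → 2 Co²⁺(aq) + 2 H⁺(aq)
Q = [Co²⁺]^2·[H⁺]^2 / ([Co³⁺]^2·P(H₂)); log Q = -4.370.
E = E° − (0.0592/n) log Q = +1.81 − (0.0592/2)(-4.370) = +1.939 V.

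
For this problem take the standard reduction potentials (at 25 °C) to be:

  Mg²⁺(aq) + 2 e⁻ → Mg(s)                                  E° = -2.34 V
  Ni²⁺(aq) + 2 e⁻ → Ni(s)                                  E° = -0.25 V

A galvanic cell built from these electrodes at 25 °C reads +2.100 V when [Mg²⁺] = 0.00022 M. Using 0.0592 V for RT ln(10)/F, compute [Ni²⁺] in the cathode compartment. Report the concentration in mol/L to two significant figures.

0.00048 M

Ni²⁺/Ni is the cathode, Mg²⁺/Mg the anode: E°cell = +2.09 V, n = 2.
Overall reaction: Ni²⁺(aq) + Mg(s) → Ni(s) + Mg²⁺(aq); Q = [Mg²⁺]^1/[Ni²⁺]^1.
From E = E° − (0.0592/n) log Q: log Q = (E° − E)·n/0.0592 = (+2.09 − (+2.100))·2/0.0592 = -0.3378.
So 1·log[Ni²⁺] = 1·log(0.00022) − log Q = -3.6576 − (-0.3378) = -3.3198; [Ni²⁺] = 10^(-3.3198) ≈ 0.00048 M.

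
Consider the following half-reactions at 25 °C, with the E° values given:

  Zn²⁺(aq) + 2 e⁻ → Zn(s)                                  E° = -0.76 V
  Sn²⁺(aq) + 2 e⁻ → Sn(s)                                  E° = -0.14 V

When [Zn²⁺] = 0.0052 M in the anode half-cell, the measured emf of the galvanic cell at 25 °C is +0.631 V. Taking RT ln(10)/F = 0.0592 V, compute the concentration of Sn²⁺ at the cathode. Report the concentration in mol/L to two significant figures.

Sn²⁺/Sn is the cathode, Zn²⁺/Zn the anode: E°cell = +0.62 V, n = 2.
Overall reaction: Sn²⁺(aq) + Zn(s) → Sn(s) + Zn²⁺(aq); Q = [Zn²⁺]^1/[Sn²⁺]^1.
From E = E° − (0.0592/n) log Q: log Q = (E° − E)·n/0.0592 = (+0.62 − (+0.631))·2/0.0592 = -0.3716.
So 1·log[Sn²⁺] = 1·log(0.0052) − log Q = -2.2840 − (-0.3716) = -1.9124; [Sn²⁺] = 10^(-1.9124) ≈ 0.012 M.

0.012 M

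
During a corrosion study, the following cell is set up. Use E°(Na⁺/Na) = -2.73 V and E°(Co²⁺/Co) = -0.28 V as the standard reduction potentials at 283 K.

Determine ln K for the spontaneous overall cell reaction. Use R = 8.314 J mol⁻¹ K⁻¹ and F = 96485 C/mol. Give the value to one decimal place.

200.9

Cathode: Co²⁺/Co; anode: Na⁺/Na. E°cell = (-0.28) − (-2.73) = +2.45 V, with n = 2.
ΔG° = −nFE° = −RT ln K, so ln K = nFE°/(RT) = (2)(96485)(+2.45) / ((8.314)(283)) = 200.937.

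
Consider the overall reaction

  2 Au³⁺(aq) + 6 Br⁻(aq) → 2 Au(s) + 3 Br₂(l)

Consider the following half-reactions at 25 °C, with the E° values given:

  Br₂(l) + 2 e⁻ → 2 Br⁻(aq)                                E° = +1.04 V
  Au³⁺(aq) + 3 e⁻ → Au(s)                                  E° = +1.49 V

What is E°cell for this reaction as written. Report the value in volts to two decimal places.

The Au³⁺/Au couple has the higher reduction potential, so it is the cathode; Br₂/Br⁻ is oxidised at the anode.
E°cell = E°(cathode) − E°(anode) = (+1.49) − (+1.04) = +0.45 V.

+0.45 V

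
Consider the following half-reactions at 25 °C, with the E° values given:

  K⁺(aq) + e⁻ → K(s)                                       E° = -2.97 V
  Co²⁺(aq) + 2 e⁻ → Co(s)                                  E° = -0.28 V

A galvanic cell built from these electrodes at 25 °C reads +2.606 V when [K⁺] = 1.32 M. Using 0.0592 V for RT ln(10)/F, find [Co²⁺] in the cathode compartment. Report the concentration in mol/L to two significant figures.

Co²⁺/Co is the cathode, K⁺/K the anode: E°cell = +2.69 V, n = 2.
Overall reaction: Co²⁺(aq) + 2 K(s) → Co(s) + 2 K⁺(aq); Q = [K⁺]^2/[Co²⁺]^1.
From E = E° − (0.0592/n) log Q: log Q = (E° − E)·n/0.0592 = (+2.69 − (+2.606))·2/0.0592 = 2.8378.
So 1·log[Co²⁺] = 2·log(1.32) − log Q = 0.2411 − (2.8378) = -2.5967; [Co²⁺] = 10^(-2.5967) ≈ 0.0025 M.

0.0025 M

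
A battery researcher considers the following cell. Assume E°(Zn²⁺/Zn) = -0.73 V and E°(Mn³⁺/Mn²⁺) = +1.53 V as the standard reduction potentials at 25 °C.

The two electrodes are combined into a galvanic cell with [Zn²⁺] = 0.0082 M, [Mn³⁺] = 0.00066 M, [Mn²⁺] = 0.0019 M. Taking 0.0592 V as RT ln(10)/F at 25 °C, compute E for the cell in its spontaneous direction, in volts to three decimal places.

Mn³⁺/Mn²⁺ is the cathode (higher E°), Zn²⁺/Zn the anode: E°cell = +1.53 − (-0.73) = +2.26 V, n = 2.
Overall: 2 Mn³⁺(aq) + Zn(s) → 2 Mn²⁺(aq) + Zn²⁺(aq)
Q = [Mn²⁺]^2·[Zn²⁺] / ([Mn³⁺]^2); log Q = -1.168.
E = E° − (0.0592/n) log Q = +2.26 − (0.0592/2)(-1.168) = +2.295 V.

+2.295 V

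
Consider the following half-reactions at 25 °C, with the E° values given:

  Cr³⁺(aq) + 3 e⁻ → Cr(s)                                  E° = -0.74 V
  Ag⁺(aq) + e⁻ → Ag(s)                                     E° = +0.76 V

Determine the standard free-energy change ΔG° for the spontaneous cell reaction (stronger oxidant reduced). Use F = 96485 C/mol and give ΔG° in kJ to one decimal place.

Ag⁺/Ag (E° = +0.76 V) is the cathode; Cr³⁺/Cr (E° = -0.74 V) is the anode, so E°cell = +1.50 V.
Balancing electrons gives n = 3 (lcm of 1 and 3).
ΔG° = −nFE° = −(3)(96485)(+1.50) = -434,182 J = -434.2 kJ.

-434.2 kJ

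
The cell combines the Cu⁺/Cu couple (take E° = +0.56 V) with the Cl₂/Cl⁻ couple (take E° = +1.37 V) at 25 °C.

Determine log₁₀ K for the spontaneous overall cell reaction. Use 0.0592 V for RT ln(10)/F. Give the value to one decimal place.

27.4

Cathode: Cl₂/Cl⁻; anode: Cu⁺/Cu. E°cell = +0.81 V, n = 2.
log K = nE°cell / 0.0592 = (2)(+0.81) / 0.0592 = 27.4.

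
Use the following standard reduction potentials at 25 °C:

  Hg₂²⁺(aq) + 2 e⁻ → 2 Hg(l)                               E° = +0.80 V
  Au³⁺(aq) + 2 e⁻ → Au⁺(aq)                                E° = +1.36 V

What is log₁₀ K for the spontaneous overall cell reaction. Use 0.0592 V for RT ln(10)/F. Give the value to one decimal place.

18.9

Cathode: Au³⁺/Au⁺; anode: Hg₂²⁺/Hg. E°cell = +0.56 V, n = 2.
log K = nE°cell / 0.0592 = (2)(+0.56) / 0.0592 = 18.9.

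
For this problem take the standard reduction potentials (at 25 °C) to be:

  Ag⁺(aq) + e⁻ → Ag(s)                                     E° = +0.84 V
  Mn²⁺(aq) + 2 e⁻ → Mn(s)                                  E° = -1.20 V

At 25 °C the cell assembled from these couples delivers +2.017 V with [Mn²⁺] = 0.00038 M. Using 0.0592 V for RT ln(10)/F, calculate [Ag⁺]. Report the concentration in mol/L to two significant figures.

Ag⁺/Ag is the cathode, Mn²⁺/Mn the anode: E°cell = +2.04 V, n = 2.
Overall reaction: 2 Ag⁺(aq) + Mn(s) → 2 Ag(s) + Mn²⁺(aq); Q = [Mn²⁺]^1/[Ag⁺]^2.
From E = E° − (0.0592/n) log Q: log Q = (E° − E)·n/0.0592 = (+2.04 − (+2.017))·2/0.0592 = 0.7770.
So 2·log[Ag⁺] = 1·log(0.00038) − log Q = -3.4202 − (0.7770) = -4.1972; log[Ag⁺] = -4.1972 / 2 = -2.0986; [Ag⁺] = 10^(-2.0986) ≈ 0.0080 M.

0.0080 M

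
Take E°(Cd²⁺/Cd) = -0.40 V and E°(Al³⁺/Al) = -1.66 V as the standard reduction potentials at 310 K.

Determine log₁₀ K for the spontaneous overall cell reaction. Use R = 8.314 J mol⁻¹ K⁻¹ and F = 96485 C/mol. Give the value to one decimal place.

Cathode: Cd²⁺/Cd; anode: Al³⁺/Al. E°cell = (-0.40) − (-1.66) = +1.26 V, with n = 6.
ΔG° = −nFE° = −RT ln K, so ln K = nFE°/(RT) = (6)(96485)(+1.26) / ((8.314)(310)) = 283.015.
log₁₀ K = 283.015 / ln 10 = 122.9.

122.9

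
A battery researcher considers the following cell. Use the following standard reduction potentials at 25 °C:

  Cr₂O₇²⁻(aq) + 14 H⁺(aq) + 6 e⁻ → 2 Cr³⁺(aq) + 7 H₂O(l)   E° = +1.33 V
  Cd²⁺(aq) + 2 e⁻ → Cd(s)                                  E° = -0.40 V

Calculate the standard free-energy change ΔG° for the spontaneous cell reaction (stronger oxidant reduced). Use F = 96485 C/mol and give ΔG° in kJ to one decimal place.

Cr₂O₇²⁻/Cr³⁺ (E° = +1.33 V) is the cathode; Cd²⁺/Cd (E° = -0.40 V) is the anode, so E°cell = +1.73 V.
Balancing electrons gives n = 6 (lcm of 6 and 2).
ΔG° = −nFE° = −(6)(96485)(+1.73) = -1,001,514 J = -1001.5 kJ.

-1001.5 kJ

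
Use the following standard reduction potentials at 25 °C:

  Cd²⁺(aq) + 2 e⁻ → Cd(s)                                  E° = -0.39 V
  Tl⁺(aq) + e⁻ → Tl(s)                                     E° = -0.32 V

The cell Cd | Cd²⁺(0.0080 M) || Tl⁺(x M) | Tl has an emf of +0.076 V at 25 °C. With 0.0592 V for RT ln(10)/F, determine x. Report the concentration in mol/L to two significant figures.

Tl⁺/Tl is the cathode, Cd²⁺/Cd the anode: E°cell = +0.07 V, n = 2.
Overall reaction: 2 Tl⁺(aq) + Cd(s) → 2 Tl(s) + Cd²⁺(aq); Q = [Cd²⁺]^1/[Tl⁺]^2.
From E = E° − (0.0592/n) log Q: log Q = (E° − E)·n/0.0592 = (+0.07 − (+0.076))·2/0.0592 = -0.2027.
So 2·log[Tl⁺] = 1·log(0.008) − log Q = -2.0969 − (-0.2027) = -1.8942; log[Tl⁺] = -1.8942 / 2 = -0.9471; [Tl⁺] = 10^(-0.9471) ≈ 0.11 M.

0.11 M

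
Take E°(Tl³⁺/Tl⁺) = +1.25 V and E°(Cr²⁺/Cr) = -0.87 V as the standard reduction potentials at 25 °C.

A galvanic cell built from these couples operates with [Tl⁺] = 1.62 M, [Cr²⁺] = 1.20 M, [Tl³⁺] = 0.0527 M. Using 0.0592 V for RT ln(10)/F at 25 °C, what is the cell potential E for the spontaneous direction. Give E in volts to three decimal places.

Tl³⁺/Tl⁺ is the cathode (higher E°), Cr²⁺/Cr the anode: E°cell = +1.25 − (-0.87) = +2.12 V, n = 2.
Overall: Tl³⁺(aq) + Cr(s) → Tl⁺(aq) + Cr²⁺(aq)
Q = [Tl⁺]·[Cr²⁺] / ([Tl³⁺]); log Q = 1.567.
E = E° − (0.0592/n) log Q = +2.12 − (0.0592/2)(1.567) = +2.074 V.

+2.074 V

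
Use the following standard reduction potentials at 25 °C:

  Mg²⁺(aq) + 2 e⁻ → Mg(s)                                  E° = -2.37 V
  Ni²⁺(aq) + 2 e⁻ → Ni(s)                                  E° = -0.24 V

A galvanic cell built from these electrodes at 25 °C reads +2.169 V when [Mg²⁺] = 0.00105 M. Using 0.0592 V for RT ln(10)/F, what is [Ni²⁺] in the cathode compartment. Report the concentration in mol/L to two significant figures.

Ni²⁺/Ni is the cathode, Mg²⁺/Mg the anode: E°cell = +2.13 V, n = 2.
Overall reaction: Ni²⁺(aq) + Mg(s) → Ni(s) + Mg²⁺(aq); Q = [Mg²⁺]^1/[Ni²⁺]^1.
From E = E° − (0.0592/n) log Q: log Q = (E° − E)·n/0.0592 = (+2.13 − (+2.169))·2/0.0592 = -1.3176.
So 1·log[Ni²⁺] = 1·log(0.00105) − log Q = -2.9788 − (-1.3176) = -1.6612; [Ni²⁺] = 10^(-1.6612) ≈ 0.022 M.

0.022 M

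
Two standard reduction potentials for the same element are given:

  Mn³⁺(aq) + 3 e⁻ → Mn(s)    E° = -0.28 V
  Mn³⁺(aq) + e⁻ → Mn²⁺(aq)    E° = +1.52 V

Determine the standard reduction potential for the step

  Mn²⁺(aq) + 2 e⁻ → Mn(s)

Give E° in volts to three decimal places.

Sequential free energies add, so n₃E°₃ = n₁E°₁ + n₂E°₂.
With n₃ = 3, and the known step contributing 1×(+1.52) V, the unknown satisfies 2·E° = 3×(-0.28) − 1×(+1.52) = -2.360.
E° = -2.360 / 2 = -1.180 V.

-1.180 V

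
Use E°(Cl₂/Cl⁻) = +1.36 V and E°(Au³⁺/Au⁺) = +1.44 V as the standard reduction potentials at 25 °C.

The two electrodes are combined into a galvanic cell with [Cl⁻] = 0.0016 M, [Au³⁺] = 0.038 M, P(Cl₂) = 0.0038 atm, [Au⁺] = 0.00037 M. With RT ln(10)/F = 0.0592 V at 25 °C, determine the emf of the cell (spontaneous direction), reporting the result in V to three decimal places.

+0.046 V

Au³⁺/Au⁺ is the cathode (higher E°), Cl₂/Cl⁻ the anode: E°cell = +1.44 − (+1.36) = +0.08 V, n = 2.
Overall: Au³⁺(aq) + 2 Cl⁻(aq) → Au⁺(aq) + Cl₂(g)
Q = [Au⁺]·P(Cl₂) / ([Au³⁺]·[Cl⁻]^2); log Q = 1.160.
E = E° − (0.0592/n) log Q = +0.08 − (0.0592/2)(1.160) = +0.046 V.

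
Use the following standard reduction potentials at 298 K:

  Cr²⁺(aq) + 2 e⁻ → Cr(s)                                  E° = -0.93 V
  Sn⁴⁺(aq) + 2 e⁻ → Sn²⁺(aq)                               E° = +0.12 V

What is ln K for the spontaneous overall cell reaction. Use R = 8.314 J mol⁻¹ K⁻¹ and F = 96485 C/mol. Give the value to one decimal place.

81.8

Cathode: Sn⁴⁺/Sn²⁺; anode: Cr²⁺/Cr. E°cell = (+0.12) − (-0.93) = +1.05 V, with n = 2.
ΔG° = −nFE° = −RT ln K, so ln K = nFE°/(RT) = (2)(96485)(+1.05) / ((8.314)(298)) = 81.781.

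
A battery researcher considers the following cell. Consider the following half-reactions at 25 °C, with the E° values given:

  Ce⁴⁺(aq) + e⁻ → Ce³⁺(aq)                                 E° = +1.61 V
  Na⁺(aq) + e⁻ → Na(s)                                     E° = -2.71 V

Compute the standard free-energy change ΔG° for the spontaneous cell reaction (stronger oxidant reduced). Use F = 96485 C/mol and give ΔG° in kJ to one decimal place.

-416.8 kJ

Ce⁴⁺/Ce³⁺ (E° = +1.61 V) is the cathode; Na⁺/Na (E° = -2.71 V) is the anode, so E°cell = +4.32 V.
Balancing electrons gives n = 1 (lcm of 1 and 1).
ΔG° = −nFE° = −(1)(96485)(+4.32) = -416,815 J = -416.8 kJ.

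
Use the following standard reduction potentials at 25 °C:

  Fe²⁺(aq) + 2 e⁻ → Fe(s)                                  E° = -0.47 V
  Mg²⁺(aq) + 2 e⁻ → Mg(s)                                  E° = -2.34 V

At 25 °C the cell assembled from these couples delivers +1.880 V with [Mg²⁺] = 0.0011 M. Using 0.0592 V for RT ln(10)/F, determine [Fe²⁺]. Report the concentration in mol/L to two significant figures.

Fe²⁺/Fe is the cathode, Mg²⁺/Mg the anode: E°cell = +1.87 V, n = 2.
Overall reaction: Fe²⁺(aq) + Mg(s) → Fe(s) + Mg²⁺(aq); Q = [Mg²⁺]^1/[Fe²⁺]^1.
From E = E° − (0.0592/n) log Q: log Q = (E° − E)·n/0.0592 = (+1.87 − (+1.880))·2/0.0592 = -0.3378.
So 1·log[Fe²⁺] = 1·log(0.0011) − log Q = -2.9586 − (-0.3378) = -2.6208; [Fe²⁺] = 10^(-2.6208) ≈ 0.0024 M.

0.0024 M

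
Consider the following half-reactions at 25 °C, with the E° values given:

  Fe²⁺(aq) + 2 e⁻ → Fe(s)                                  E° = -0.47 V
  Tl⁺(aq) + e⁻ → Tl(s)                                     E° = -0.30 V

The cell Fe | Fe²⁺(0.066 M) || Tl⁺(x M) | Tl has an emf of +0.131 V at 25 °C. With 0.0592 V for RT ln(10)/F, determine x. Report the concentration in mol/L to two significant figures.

0.056 M

Tl⁺/Tl is the cathode, Fe²⁺/Fe the anode: E°cell = +0.17 V, n = 2.
Overall reaction: 2 Tl⁺(aq) + Fe(s) → 2 Tl(s) + Fe²⁺(aq); Q = [Fe²⁺]^1/[Tl⁺]^2.
From E = E° − (0.0592/n) log Q: log Q = (E° − E)·n/0.0592 = (+0.17 − (+0.131))·2/0.0592 = 1.3176.
So 2·log[Tl⁺] = 1·log(0.066) − log Q = -1.1805 − (1.3176) = -2.4981; log[Tl⁺] = -2.4981 / 2 = -1.2490; [Tl⁺] = 10^(-1.2490) ≈ 0.056 M.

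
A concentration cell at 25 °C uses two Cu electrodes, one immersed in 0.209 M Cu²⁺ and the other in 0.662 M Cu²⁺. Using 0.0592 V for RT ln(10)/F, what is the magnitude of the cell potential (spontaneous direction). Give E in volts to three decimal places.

+0.015 V

For a concentration cell E°cell = 0. The 0.662 M side is the cathode (reduction is favoured where [Cu²⁺] is higher).
With n = 2, E = −(0.0592/2) log([Cu²⁺]ₐₙ/[Cu²⁺]꜀ₐₜ) = −(0.0592/2) log(0.209/0.662) = −(0.0592/2)(-0.501) = +0.015 V.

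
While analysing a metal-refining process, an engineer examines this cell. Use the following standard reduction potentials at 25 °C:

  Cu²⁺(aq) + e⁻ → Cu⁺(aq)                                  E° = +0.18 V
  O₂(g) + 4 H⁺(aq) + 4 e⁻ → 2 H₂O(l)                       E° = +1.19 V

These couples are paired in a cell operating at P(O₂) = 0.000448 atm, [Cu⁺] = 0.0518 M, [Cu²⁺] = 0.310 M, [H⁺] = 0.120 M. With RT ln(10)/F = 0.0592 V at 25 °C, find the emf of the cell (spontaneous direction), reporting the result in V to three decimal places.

O₂/H₂O is the cathode (higher E°), Cu²⁺/Cu⁺ the anode: E°cell = +1.19 − (+0.18) = +1.01 V, n = 4.
Overall: O₂(g) + 4 H⁺(aq) + 4 Cu⁺(aq) → 2 H₂O(l) + 4 Cu²⁺(aq)
Q = [Cu²⁺]^4 / (P(O₂)·[H⁺]^4·[Cu⁺]^4); log Q = 10.140.
E = E° − (0.0592/n) log Q = +1.01 − (0.0592/4)(10.140) = +0.860 V.

+0.860 V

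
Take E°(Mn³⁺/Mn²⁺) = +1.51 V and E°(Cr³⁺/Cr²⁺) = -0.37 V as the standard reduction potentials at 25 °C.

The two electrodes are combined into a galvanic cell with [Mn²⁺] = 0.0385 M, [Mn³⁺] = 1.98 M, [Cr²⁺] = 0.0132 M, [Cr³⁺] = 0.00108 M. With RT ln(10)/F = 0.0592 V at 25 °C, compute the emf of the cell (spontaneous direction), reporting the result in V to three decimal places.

+2.046 V

Mn³⁺/Mn²⁺ is the cathode (higher E°), Cr³⁺/Cr²⁺ the anode: E°cell = +1.51 − (-0.37) = +1.88 V, n = 1.
Overall: Mn³⁺(aq) + Cr²⁺(aq) → Mn²⁺(aq) + Cr³⁺(aq)
Q = [Mn²⁺]·[Cr³⁺] / ([Mn³⁺]·[Cr²⁺]); log Q = -2.798.
E = E° − (0.0592/n) log Q = +1.88 − (0.0592/1)(-2.798) = +2.046 V.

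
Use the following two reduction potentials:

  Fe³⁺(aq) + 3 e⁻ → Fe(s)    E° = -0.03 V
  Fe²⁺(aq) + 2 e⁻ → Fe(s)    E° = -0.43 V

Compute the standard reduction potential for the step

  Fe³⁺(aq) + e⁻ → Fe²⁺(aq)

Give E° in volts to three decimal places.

+0.770 V

Sequential free energies add, so n₃E°₃ = n₁E°₁ + n₂E°₂.
With n₃ = 3, and the known step contributing 2×(-0.43) V, the unknown satisfies 1·E° = 3×(-0.03) − 2×(-0.43) = +0.770.
E° = +0.770 / 1 = +0.770 V.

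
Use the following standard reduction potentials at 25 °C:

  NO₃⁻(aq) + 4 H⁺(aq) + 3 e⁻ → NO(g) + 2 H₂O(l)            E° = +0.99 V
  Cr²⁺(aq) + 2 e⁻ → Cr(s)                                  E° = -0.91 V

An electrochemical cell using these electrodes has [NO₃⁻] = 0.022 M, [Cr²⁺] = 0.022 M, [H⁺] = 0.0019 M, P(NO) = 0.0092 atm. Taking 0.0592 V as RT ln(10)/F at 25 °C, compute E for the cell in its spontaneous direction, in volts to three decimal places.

NO₃⁻/NO is the cathode (higher E°), Cr²⁺/Cr the anode: E°cell = +0.99 − (-0.91) = +1.90 V, n = 6.
Overall: 2 NO₃⁻(aq) + 8 H⁺(aq) + 3 Cr(s) → 2 NO(g) + 4 H₂O(l) + 3 Cr²⁺(aq)
Q = P(NO)^2·[Cr²⁺]^3 / ([NO₃⁻]^2·[H⁺]^8); log Q = 16.040.
E = E° − (0.0592/n) log Q = +1.90 − (0.0592/6)(16.040) = +1.742 V.

+1.742 V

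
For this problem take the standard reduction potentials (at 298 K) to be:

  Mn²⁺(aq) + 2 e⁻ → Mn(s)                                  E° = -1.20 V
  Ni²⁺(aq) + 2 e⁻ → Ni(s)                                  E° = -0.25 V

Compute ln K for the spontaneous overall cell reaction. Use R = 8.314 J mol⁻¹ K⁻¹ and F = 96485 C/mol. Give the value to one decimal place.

Cathode: Ni²⁺/Ni; anode: Mn²⁺/Mn. E°cell = (-0.25) − (-1.20) = +0.95 V, with n = 2.
ΔG° = −nFE° = −RT ln K, so ln K = nFE°/(RT) = (2)(96485)(+0.95) / ((8.314)(298)) = 73.992.

74.0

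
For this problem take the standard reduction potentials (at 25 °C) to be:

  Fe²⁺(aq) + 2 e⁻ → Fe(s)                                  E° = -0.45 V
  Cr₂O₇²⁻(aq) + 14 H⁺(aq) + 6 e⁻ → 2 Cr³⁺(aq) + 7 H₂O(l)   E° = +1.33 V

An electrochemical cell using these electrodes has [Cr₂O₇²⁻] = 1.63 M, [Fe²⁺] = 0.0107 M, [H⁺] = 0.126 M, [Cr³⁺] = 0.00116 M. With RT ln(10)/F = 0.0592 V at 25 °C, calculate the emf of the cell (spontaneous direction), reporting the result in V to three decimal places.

Cr₂O₇²⁻/Cr³⁺ is the cathode (higher E°), Fe²⁺/Fe the anode: E°cell = +1.33 − (-0.45) = +1.78 V, n = 6.
Overall: Cr₂O₇²⁻(aq) + 14 H⁺(aq) + 3 Fe(s) → 2 Cr³⁺(aq) + 7 H₂O(l) + 3 Fe²⁺(aq)
Q = [Cr³⁺]^2·[Fe²⁺]^3 / ([Cr₂O₇²⁻]·[H⁺]^14); log Q = 0.600.
E = E° − (0.0592/n) log Q = +1.78 − (0.0592/6)(0.600) = +1.774 V.

+1.774 V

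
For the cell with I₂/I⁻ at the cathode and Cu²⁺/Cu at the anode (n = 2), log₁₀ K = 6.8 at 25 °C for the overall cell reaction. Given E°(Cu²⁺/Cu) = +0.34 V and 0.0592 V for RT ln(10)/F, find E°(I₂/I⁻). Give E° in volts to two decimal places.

E°cell = (0.0592/n)·log K = (0.0592/2)(6.8) = +0.201 V.
Since I₂/I⁻ is the cathode and Cu²⁺/Cu the anode, E°cell = E°(I₂/I⁻) − E°(Cu²⁺/Cu).
So E°(I₂/I⁻) = E°cell + E°(Cu²⁺/Cu) = +0.201 + (+0.34) = +0.54 V.

+0.54 V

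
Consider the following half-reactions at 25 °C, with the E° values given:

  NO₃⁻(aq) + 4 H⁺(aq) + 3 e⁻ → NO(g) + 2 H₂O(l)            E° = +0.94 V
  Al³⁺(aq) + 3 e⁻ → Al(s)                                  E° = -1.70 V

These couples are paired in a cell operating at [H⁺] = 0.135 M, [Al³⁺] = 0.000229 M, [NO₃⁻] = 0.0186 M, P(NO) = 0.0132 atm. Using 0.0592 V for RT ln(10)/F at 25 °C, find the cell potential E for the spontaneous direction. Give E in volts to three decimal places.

NO₃⁻/NO is the cathode (higher E°), Al³⁺/Al the anode: E°cell = +0.94 − (-1.70) = +2.64 V, n = 3.
Overall: NO₃⁻(aq) + 4 H⁺(aq) + Al(s) → NO(g) + 2 H₂O(l) + Al³⁺(aq)
Q = P(NO)·[Al³⁺] / ([NO₃⁻]·[H⁺]^4); log Q = -0.310.
E = E° − (0.0592/n) log Q = +2.64 − (0.0592/3)(-0.310) = +2.646 V.

+2.646 V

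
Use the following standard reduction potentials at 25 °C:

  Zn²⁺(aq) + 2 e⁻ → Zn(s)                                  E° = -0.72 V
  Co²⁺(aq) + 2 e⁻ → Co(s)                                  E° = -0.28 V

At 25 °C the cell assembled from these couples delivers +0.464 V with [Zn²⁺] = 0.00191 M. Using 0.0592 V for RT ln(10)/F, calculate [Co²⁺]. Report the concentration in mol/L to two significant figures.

Co²⁺/Co is the cathode, Zn²⁺/Zn the anode: E°cell = +0.44 V, n = 2.
Overall reaction: Co²⁺(aq) + Zn(s) → Co(s) + Zn²⁺(aq); Q = [Zn²⁺]^1/[Co²⁺]^1.
From E = E° − (0.0592/n) log Q: log Q = (E° − E)·n/0.0592 = (+0.44 − (+0.464))·2/0.0592 = -0.8108.
So 1·log[Co²⁺] = 1·log(0.00191) − log Q = -2.7190 − (-0.8108) = -1.9082; [Co²⁺] = 10^(-1.9082) ≈ 0.012 M.

0.012 M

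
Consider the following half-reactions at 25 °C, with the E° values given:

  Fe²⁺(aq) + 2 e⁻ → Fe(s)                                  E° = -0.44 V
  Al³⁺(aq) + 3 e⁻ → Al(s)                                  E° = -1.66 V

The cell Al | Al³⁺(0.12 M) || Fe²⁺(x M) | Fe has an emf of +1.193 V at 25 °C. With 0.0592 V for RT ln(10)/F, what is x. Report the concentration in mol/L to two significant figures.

Fe²⁺/Fe is the cathode, Al³⁺/Al the anode: E°cell = +1.22 V, n = 6.
Overall reaction: 3 Fe²⁺(aq) + 2 Al(s) → 3 Fe(s) + 2 Al³⁺(aq); Q = [Al³⁺]^2/[Fe²⁺]^3.
From E = E° − (0.0592/n) log Q: log Q = (E° − E)·n/0.0592 = (+1.22 − (+1.193))·6/0.0592 = 2.7365.
So 3·log[Fe²⁺] = 2·log(0.12) − log Q = -1.8416 − (2.7365) = -4.5781; log[Fe²⁺] = -4.5781 / 3 = -1.5260; [Fe²⁺] = 10^(-1.5260) ≈ 0.030 M.

0.030 M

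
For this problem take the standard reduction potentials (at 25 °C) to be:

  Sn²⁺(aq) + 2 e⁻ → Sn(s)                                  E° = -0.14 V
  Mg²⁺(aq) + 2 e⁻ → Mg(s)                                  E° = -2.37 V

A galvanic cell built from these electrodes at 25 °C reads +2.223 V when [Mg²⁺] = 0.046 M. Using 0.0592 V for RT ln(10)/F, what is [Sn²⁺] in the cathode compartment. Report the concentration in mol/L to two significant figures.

0.027 M

Sn²⁺/Sn is the cathode, Mg²⁺/Mg the anode: E°cell = +2.23 V, n = 2.
Overall reaction: Sn²⁺(aq) + Mg(s) → Sn(s) + Mg²⁺(aq); Q = [Mg²⁺]^1/[Sn²⁺]^1.
From E = E° − (0.0592/n) log Q: log Q = (E° − E)·n/0.0592 = (+2.23 − (+2.223))·2/0.0592 = 0.2365.
So 1·log[Sn²⁺] = 1·log(0.046) − log Q = -1.3372 − (0.2365) = -1.5737; [Sn²⁺] = 10^(-1.5737) ≈ 0.027 M.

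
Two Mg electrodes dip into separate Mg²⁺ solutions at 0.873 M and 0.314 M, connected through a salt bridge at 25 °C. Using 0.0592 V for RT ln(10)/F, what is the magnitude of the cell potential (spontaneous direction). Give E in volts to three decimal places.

+0.013 V

For a concentration cell E°cell = 0. The 0.873 M side is the cathode (reduction is favoured where [Mg²⁺] is higher).
With n = 2, E = −(0.0592/2) log([Mg²⁺]ₐₙ/[Mg²⁺]꜀ₐₜ) = −(0.0592/2) log(0.314/0.873) = −(0.0592/2)(-0.444) = +0.013 V.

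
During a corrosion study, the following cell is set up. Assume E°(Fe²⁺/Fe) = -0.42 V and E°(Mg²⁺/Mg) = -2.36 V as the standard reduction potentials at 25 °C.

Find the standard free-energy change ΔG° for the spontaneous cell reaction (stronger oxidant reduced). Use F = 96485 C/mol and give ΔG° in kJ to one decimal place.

-374.4 kJ

Fe²⁺/Fe (E° = -0.42 V) is the cathode; Mg²⁺/Mg (E° = -2.36 V) is the anode, so E°cell = +1.94 V.
Balancing electrons gives n = 2 (lcm of 2 and 2).
ΔG° = −nFE° = −(2)(96485)(+1.94) = -374,362 J = -374.4 kJ.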